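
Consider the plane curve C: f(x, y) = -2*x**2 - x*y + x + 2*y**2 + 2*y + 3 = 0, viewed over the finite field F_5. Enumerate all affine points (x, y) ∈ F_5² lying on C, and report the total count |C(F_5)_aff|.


Affine F_5-points: {(0, 2), (1, 1), (2, 2), (2, 3), (4, 0), (4, 1)}; count = 6.

For each of the 25 pairs (x, y) ∈ F_5², evaluate f(x, y) mod 5. Record the zeros.
  x = 0: [0↦3, 1↦2, 2↦0, 3↦2, 4↦3]  zeros at y ∈ {2}
  x = 1: [0↦2, 1↦0, 2↦2, 3↦3, 4↦3]  zeros at y ∈ {1}
  x = 2: [0↦2, 1↦4, 2↦0, 3↦0, 4↦4]  zeros at y ∈ {2, 3}
  x = 3: [0↦3, 1↦4, 2↦4, 3↦3, 4↦1]  zeros at y ∈ ∅
  x = 4: [0↦0, 1↦0, 2↦4, 3↦2, 4↦4]  zeros at y ∈ {0, 1}
Collecting zeros: affine points = {(0, 2), (1, 1), (2, 2), (2, 3), (4, 0), (4, 1)}.
Total count |C(F_5)_aff| = 6.


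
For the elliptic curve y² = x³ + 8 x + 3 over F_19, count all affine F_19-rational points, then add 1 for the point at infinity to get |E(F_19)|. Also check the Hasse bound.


Affine points = {(3, 4), (3, 15), (4, 2), (4, 17), (5, 4), (5, 15), (6, 1), (6, 18), (8, 3), (8, 16), (9, 5), (9, 14), (10, 0), (11, 4), (11, 15), (13, 9), (13, 10), (14, 3), (14, 16), (16, 3), (16, 16), (17, 6), (17, 13)}; affine count = 23; |E(F_19)| = 24.

Discriminant check: Δ ∝ 4a³ + 27b² = 4·8³ + 27·3² = 4·512 + 27·9 ≡ 11 (mod 19). Nonzero ⇒ E is nonsingular.
For each x ∈ F_19, compute rhs = x³ + 8·x + 3 mod 19, then count y ∈ F_19 with y² ≡ rhs.
  x = 0: rhs = 3, matching y values: none (0 points).
  x = 1: rhs = 12, matching y values: none (0 points).
  x = 2: rhs = 8, matching y values: none (0 points).
  x = 3: rhs = 16, matching y values: 4, 15 (2 points).
  x = 4: rhs = 4, matching y values: 2, 17 (2 points).
  x = 5: rhs = 16, matching y values: 4, 15 (2 points).
  x = 6: rhs = 1, matching y values: 1, 18 (2 points).
  x = 7: rhs = 3, matching y values: none (0 points).
  x = 8: rhs = 9, matching y values: 3, 16 (2 points).
  x = 9: rhs = 6, matching y values: 5, 14 (2 points).
  x = 10: rhs = 0, matching y values: 0 (1 points).
  x = 11: rhs = 16, matching y values: 4, 15 (2 points).
  x = 12: rhs = 3, matching y values: none (0 points).
  x = 13: rhs = 5, matching y values: 9, 10 (2 points).
  x = 14: rhs = 9, matching y values: 3, 16 (2 points).
  x = 15: rhs = 2, matching y values: none (0 points).
  x = 16: rhs = 9, matching y values: 3, 16 (2 points).
  x = 17: rhs = 17, matching y values: 6, 13 (2 points).
  x = 18: rhs = 13, matching y values: none (0 points).
Total affine count: 23.
Full point count |E(F_19)| = 23 + 1 = 24.
Hasse bound: |24 − (19+1)| = |4| = 4 ≤ 2√19 ≈ 8.7178 ✓.


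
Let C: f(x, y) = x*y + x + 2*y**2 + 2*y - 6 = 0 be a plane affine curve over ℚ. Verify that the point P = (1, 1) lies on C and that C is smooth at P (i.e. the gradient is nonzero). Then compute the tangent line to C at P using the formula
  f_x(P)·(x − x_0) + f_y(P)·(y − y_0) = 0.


Tangent line at P: 2*x + 7*y - 9 = 0.

Step 1: f(1, 1) = 0, so P lies on C.
Step 2: partial derivatives
  f_x(x, y) = y + 1, f_y(x, y) = x + 4*y + 2.
  f_x(P) = 2, f_y(P) = 7 (gradient nonzero, so P is smooth).
Step 3: tangent line at P: 2·(x − 1) + 7·(y − 1) = 0.
Expanding: 2*x + 7*y - 9 = 0.


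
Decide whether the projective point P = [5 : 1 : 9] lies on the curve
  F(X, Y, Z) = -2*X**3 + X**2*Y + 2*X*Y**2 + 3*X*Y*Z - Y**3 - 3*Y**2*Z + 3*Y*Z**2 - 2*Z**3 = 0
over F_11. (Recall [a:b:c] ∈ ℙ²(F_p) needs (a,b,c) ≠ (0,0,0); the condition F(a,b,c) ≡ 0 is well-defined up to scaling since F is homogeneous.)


F(5,1,9) ≡ 8 (mod 11); P is NOT on the curve.

Evaluate F(5, 1, 9) term-by-term (mod 11).
  -2*X**3 ↦ -2·125·1·1 = -250
  X**2*Y ↦ 1·25·1·1 = 25
  2*X*Y**2 ↦ 2·5·1·1 = 10
  3*X*Y*Z ↦ 3·5·1·9 = 135
  -Y**3 ↦ -1·1·1·1 = -1
  -3*Y**2*Z ↦ -3·1·1·9 = -27
  3*Y*Z**2 ↦ 3·1·1·81 = 243
  -2*Z**3 ↦ -2·1·1·729 = -1458
Sum: F(5, 1, 9) = (-250) + (25) + (10) + (135) + (-1) + (-27) + (243) + (-1458) = -1323.
Reducing mod 11: -1323 ≡ 8 (mod 11).
Since F(a, b, c) ≡ 8 ≠ 0 (mod 11), P does NOT lie on the curve.


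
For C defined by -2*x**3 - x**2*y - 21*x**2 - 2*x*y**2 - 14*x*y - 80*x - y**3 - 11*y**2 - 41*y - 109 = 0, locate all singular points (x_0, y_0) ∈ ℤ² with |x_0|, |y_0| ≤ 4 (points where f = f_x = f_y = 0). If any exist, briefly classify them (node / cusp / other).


Singular points: {(-3, -2)}; classification: node.

Compute partial derivatives:
  f_x = -6*x**2 - 2*x*y - 42*x - 2*y**2 - 14*y - 80.
  f_y = -x**2 - 4*x*y - 14*x - 3*y**2 - 22*y - 41.
Scan x_0 ∈ {−4, ..., 4}. For each x_0, f_y(x_0, y) is a polynomial in y; find its integer roots y ∈ {−4, ..., 4}, then test f_x and f at those candidates.
  x = -4: f_y(-4, y) = -3*y**2 - 6*y - 1; no integer root y with |y| ≤ 4.
  x = -3: f_y(-3, y) = -3*y**2 - 10*y - 8; vanishes at y ∈ {-2}. (-3, -2): f_x = 0, f = 0 — SINGULAR.
  x = -2: f_y(-2, y) = -3*y**2 - 14*y - 17; no integer root y with |y| ≤ 4.
  x = -1: f_y(-1, y) = -3*y**2 - 18*y - 28; no integer root y with |y| ≤ 4.
  x = 0: f_y(0, y) = -3*y**2 - 22*y - 41; no integer root y with |y| ≤ 4.
  x = 1: f_y(1, y) = -3*y**2 - 26*y - 56; vanishes at y ∈ {-4}. (1, -4): f_x = -96 ≠ 0.
  x = 2: f_y(2, y) = -3*y**2 - 30*y - 73; no integer root y with |y| ≤ 4.
  x = 3: f_y(3, y) = -3*y**2 - 34*y - 92; no integer root y with |y| ≤ 4.
  x = 4: f_y(4, y) = -3*y**2 - 38*y - 113; no integer root y with |y| ≤ 4.
Only singular point on the grid: (-3, -2).
Classify: substitute x = -3 + u, y = -2 + v and expand: f = -2*u**3 - u**2*v - u**2 - 2*u*v**2 - v**3 + v**2.
No constant or linear terms (consistent with a singular point). Quadratic part: -u**2 + v**2. Cubic part: -2*u**3 - u**2*v - 2*u*v**2 - v**3.
The quadratic part v**2 - u**2 = (v − u)(v + u) splits into two distinct linear factors, so there are two distinct tangent lines y − -2 = ±(x − -3) — this is a node (ordinary double point).
Classification: node.


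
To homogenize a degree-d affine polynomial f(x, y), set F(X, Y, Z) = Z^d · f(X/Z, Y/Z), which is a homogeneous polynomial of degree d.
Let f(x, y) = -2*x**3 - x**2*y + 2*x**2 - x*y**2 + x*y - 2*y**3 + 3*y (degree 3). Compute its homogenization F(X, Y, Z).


F(X, Y, Z) = -2*X**3 - X**2*Y + 2*X**2*Z - X*Y**2 + X*Y*Z - 2*Y**3 + 3*Y*Z**2

deg(f) = 3.
Substitute x = X/Z, y = Y/Z into f, then multiply by Z^3.
  monomial -2·x^3·y^0 ↦ -2·X^3·Y^0·Z^0.
  monomial -1·x^2·y^1 ↦ -1·X^2·Y^1·Z^0.
  monomial 2·x^2·y^0 ↦ 2·X^2·Y^0·Z^1.
  monomial -1·x^1·y^2 ↦ -1·X^1·Y^2·Z^0.
  monomial 1·x^1·y^1 ↦ 1·X^1·Y^1·Z^1.
  monomial -2·x^0·y^3 ↦ -2·X^0·Y^3·Z^0.
  monomial 3·x^0·y^1 ↦ 3·X^0·Y^1·Z^2.
Collecting: F(X, Y, Z) = -2*X**3 - X**2*Y + 2*X**2*Z - X*Y**2 + X*Y*Z - 2*Y**3 + 3*Y*Z**2.


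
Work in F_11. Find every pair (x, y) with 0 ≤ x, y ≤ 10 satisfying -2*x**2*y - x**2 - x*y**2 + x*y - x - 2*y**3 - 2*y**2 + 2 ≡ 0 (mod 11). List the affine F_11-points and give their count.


Affine F_11-points: {(0, 2), (1, 0), (1, 5), (1, 10), (2, 4), (2, 6), (2, 10), (3, 3), (3, 8), (4, 8), (6, 2), (7, 3), (9, 0), (10, 4), (10, 6)}; count = 15.

For each of the 121 pairs (x, y) ∈ F_11², evaluate f(x, y) mod 11. Record the zeros.
  x = 0: [0↦2, 1↦9, 2↦0, 3↦7, 4↦7, 5↦10, 6↦4, 7↦10, 8↦5, 9↦10, 10↦2]  zeros at y ∈ {2}
  x = 1: [0↦0, 1↦5, 2↦3, 3↦4, 4↦7, 5↦0, 6↦4, 7↦7, 8↦8, 9↦6, 10↦0]  zeros at y ∈ {0, 5, 10}
  x = 2: [0↦7, 1↦6, 2↦7, 3↦9, 4↦0, 5↦1, 6↦0, 7↦7, 8↦10, 9↦8, 10↦0]  zeros at y ∈ {4, 6, 10}
  x = 3: [0↦1, 1↦1, 2↦1, 3↦0, 4↦8, 5↦2, 6↦3, 7↦10, 8↦0, 9↦5, 10↦2]  zeros at y ∈ {3, 8}
  x = 4: [0↦4, 1↦1, 2↦7, 3↦10, 4↦9, 5↦3, 6↦2, 7↦5, 8↦0, 9↦8, 10↦6]  zeros at y ∈ {8}
  x = 5: [0↦5, 1↦6, 2↦3, 3↦6, 4↦3, 5↦4, 6↦8, 7↦3, 8↦10, 9↦6, 10↦1]  zeros at y ∈ ∅
  x = 6: [0↦4, 1↦5, 2↦0, 3↦10, 4↦1, 5↦5, 6↦10, 7↦4, 8↦8, 9↦10, 10↦9]  zeros at y ∈ {2}
  x = 7: [0↦1, 1↦9, 2↦9, 3↦0, 4↦3, 5↦6, 6↦8, 7↦8, 8↦5, 9↦9, 10↦8]  zeros at y ∈ {3}
  x = 8: [0↦7, 1↦7, 2↦8, 3↦9, 4↦9, 5↦7, 6↦2, 7↦4, 8↦1, 9↦3, 10↦9]  zeros at y ∈ ∅
  x = 9: [0↦0, 1↦10, 2↦8, 3↦4, 4↦8, 5↦8, 6↦3, 7↦3, 8↦7, 9↦3, 10↦1]  zeros at y ∈ {0}
  x = 10: [0↦2, 1↦7, 2↦9, 3↦7, 4↦0, 5↦9, 6↦0, 7↦5, 8↦1, 9↦9, 10↦6]  zeros at y ∈ {4, 6}
Collecting zeros: affine points = {(0, 2), (1, 0), (1, 5), (1, 10), (2, 4), (2, 6), (2, 10), (3, 3), (3, 8), (4, 8), (6, 2), (7, 3), (9, 0), (10, 4), (10, 6)}.
Total count |C(F_11)_aff| = 15.


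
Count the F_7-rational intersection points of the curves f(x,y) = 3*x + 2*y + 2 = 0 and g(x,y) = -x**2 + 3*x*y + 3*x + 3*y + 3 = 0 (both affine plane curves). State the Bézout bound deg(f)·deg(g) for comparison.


Common zeros: {(0, 6), (3, 5)}; count = 2; Bézout bound = 2.

deg(f) = 1, deg(g) = 2, so Bézout bound = 2.
Scan x ∈ F_7. For each x, list the y ∈ F_7 with f(x, y) ≡ 0 and those with g(x, y) ≡ 0 (mod 7); the common zeros in that column are the intersection.
  x = 0: f ≡ 0 at y ∈ {6}; g ≡ 0 at y ∈ {6}; common: {6}.
  x = 1: f ≡ 0 at y ∈ {1}; g ≡ 0 at y ∈ {5}; common: ∅.
  x = 2: f ≡ 0 at y ∈ {3}; g ≡ 0 at y ∈ {1}; common: ∅.
  x = 3: f ≡ 0 at y ∈ {5}; g ≡ 0 at y ∈ {5}; common: {5}.
  x = 4: f ≡ 0 at y ∈ {0}; g ≡ 0 at y ∈ {1}; common: ∅.
  x = 5: f ≡ 0 at y ∈ {2}; g ≡ 0 at y ∈ {0}; common: ∅.
  x = 6: f ≡ 0 at y ∈ {4}; g ≡ 0 at y ∈ ∅; common: ∅.
Collecting: common zeros = {(0, 6), (3, 5)}, so the count is 2.
Comparison with the Bézout bound: 2 ≤ 2 = deg(f)·deg(g), as expected for curves with no common component (the bound is attained).


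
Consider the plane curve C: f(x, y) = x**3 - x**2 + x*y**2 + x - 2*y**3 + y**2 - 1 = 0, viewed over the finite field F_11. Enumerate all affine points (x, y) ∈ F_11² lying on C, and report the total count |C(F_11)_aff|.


Affine F_11-points: {(0, 7), (1, 0), (1, 1), (2, 3), (2, 6), (2, 9), (3, 1), (3, 4), (3, 8), (4, 2), (6, 5), (8, 1), (10, 4)}; count = 13.

For each of the 121 pairs (x, y) ∈ F_11², evaluate f(x, y) mod 11. Record the zeros.
  x = 0: [0↦10, 1↦9, 2↦9, 3↦9, 4↦8, 5↦5, 6↦10, 7↦0, 8↦7, 9↦8, 10↦2]  zeros at y ∈ {7}
  x = 1: [0↦0, 1↦0, 2↦3, 3↦8, 4↦3, 5↦9, 6↦3, 7↦6, 8↦6, 9↦2, 10↦4]  zeros at y ∈ {0, 1}
  x = 2: [0↦5, 1↦6, 2↦1, 3↦0, 4↦2, 5↦6, 6↦0, 7↦5, 8↦9, 9↦0, 10↦10]  zeros at y ∈ {3, 6, 9}
  x = 3: [0↦9, 1↦0, 2↦9, 3↦2, 4↦0, 5↦2, 6↦7, 7↦3, 8↦0, 9↦8, 10↦4]  zeros at y ∈ {1, 4, 8}
  x = 4: [0↦7, 1↦10, 2↦0, 3↦9, 4↦3, 5↦3, 6↦8, 7↦6, 8↦7, 9↦10, 10↦3]  zeros at y ∈ {2}
  x = 5: [0↦5, 1↦9, 2↦2, 3↦5, 4↦6, 5↦4, 6↦9, 7↦9, 8↦3, 9↦1, 10↦2]  zeros at y ∈ ∅
  x = 6: [0↦9, 1↦3, 2↦10, 3↦7, 4↦4, 5↦0, 6↦5, 7↦7, 8↦5, 9↦9, 10↦7]  zeros at y ∈ {5}
  x = 7: [0↦3, 1↦9, 2↦8, 3↦10, 4↦3, 5↦8, 6↦2, 7↦6, 8↦8, 9↦7, 10↦2]  zeros at y ∈ ∅
  x = 8: [0↦4, 1↦0, 2↦2, 3↦9, 4↦9, 5↦1, 6↦6, 7↦1, 8↦7, 9↦1, 10↦4]  zeros at y ∈ {1}
  x = 9: [0↦7, 1↦4, 2↦9, 3↦10, 4↦6, 5↦7, 6↦1, 7↦9, 8↦8, 9↦8, 10↦8]  zeros at y ∈ ∅
  x = 10: [0↦7, 1↦5, 2↦2, 3↦8, 4↦0, 5↦10, 6↦4, 7↦3, 8↦6, 9↦1, 10↦9]  zeros at y ∈ {4}
Collecting zeros: affine points = {(0, 7), (1, 0), (1, 1), (2, 3), (2, 6), (2, 9), (3, 1), (3, 4), (3, 8), (4, 2), (6, 5), (8, 1), (10, 4)}.
Total count |C(F_11)_aff| = 13.


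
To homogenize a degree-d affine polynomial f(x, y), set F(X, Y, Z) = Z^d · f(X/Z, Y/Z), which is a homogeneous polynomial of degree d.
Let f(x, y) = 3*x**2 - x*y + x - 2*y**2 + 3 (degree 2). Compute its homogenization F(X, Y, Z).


F(X, Y, Z) = 3*X**2 - X*Y + X*Z - 2*Y**2 + 3*Z**2

deg(f) = 2.
Substitute x = X/Z, y = Y/Z into f, then multiply by Z^2.
  monomial 3·x^2·y^0 ↦ 3·X^2·Y^0·Z^0.
  monomial -1·x^1·y^1 ↦ -1·X^1·Y^1·Z^0.
  monomial 1·x^1·y^0 ↦ 1·X^1·Y^0·Z^1.
  monomial -2·x^0·y^2 ↦ -2·X^0·Y^2·Z^0.
  monomial 3·x^0·y^0 ↦ 3·X^0·Y^0·Z^2.
Collecting: F(X, Y, Z) = 3*X**2 - X*Y + X*Z - 2*Y**2 + 3*Z**2.


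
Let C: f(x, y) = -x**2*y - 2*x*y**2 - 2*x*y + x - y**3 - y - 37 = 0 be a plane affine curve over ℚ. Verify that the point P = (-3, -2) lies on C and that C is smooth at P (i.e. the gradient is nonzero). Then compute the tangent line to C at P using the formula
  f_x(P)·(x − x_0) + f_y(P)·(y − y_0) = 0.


Tangent line at P: -15*x - 40*y - 125 = 0.

Step 1: f(-3, -2) = 0, so P lies on C.
Step 2: partial derivatives
  f_x(x, y) = -2*x*y - 2*y**2 - 2*y + 1, f_y(x, y) = -x**2 - 4*x*y - 2*x - 3*y**2 - 1.
  f_x(P) = -15, f_y(P) = -40 (gradient nonzero, so P is smooth).
Step 3: tangent line at P: -15·(x − -3) + -40·(y − -2) = 0.
Expanding: -15*x - 40*y - 125 = 0.


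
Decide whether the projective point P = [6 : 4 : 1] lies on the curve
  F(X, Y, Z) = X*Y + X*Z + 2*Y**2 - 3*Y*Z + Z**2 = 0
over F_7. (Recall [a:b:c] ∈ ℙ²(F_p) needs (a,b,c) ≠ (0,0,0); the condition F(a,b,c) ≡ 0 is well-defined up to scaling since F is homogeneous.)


F(6,4,1) ≡ 2 (mod 7); P is NOT on the curve.

Evaluate F(6, 4, 1) term-by-term (mod 7).
  X*Y ↦ 1·6·4·1 = 24
  X*Z ↦ 1·6·1·1 = 6
  2*Y**2 ↦ 2·1·16·1 = 32
  -3*Y*Z ↦ -3·1·4·1 = -12
  Z**2 ↦ 1·1·1·1 = 1
Sum: F(6, 4, 1) = (24) + (6) + (32) + (-12) + (1) = 51.
Reducing mod 7: 51 ≡ 2 (mod 7).
Since F(a, b, c) ≡ 2 ≠ 0 (mod 7), P does NOT lie on the curve.


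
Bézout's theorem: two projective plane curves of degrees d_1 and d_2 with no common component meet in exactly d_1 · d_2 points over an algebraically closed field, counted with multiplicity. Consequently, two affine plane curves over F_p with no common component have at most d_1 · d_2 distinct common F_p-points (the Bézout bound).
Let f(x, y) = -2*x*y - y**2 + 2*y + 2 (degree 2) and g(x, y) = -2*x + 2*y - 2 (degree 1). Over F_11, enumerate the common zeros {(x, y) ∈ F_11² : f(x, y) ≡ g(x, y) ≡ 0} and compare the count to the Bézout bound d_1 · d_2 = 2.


Common zeros: ∅; count = 0; Bézout bound = 2.

deg(f) = 2, deg(g) = 1, so Bézout bound = 2.
Scan x ∈ F_11. For each x, list the y ∈ F_11 with f(x, y) ≡ 0 and those with g(x, y) ≡ 0 (mod 11); the common zeros in that column are the intersection.
  x = 0: f ≡ 0 at y ∈ {6, 7}; g ≡ 0 at y ∈ {1}; common: ∅.
  x = 1: f ≡ 0 at y ∈ ∅; g ≡ 0 at y ∈ {2}; common: ∅.
  x = 2: f ≡ 0 at y ∈ {4, 5}; g ≡ 0 at y ∈ {3}; common: ∅.
  x = 3: f ≡ 0 at y ∈ ∅; g ≡ 0 at y ∈ {4}; common: ∅.
  x = 4: f ≡ 0 at y ∈ {8}; g ≡ 0 at y ∈ {5}; common: ∅.
  x = 5: f ≡ 0 at y ∈ ∅; g ≡ 0 at y ∈ {6}; common: ∅.
  x = 6: f ≡ 0 at y ∈ {2, 10}; g ≡ 0 at y ∈ {7}; common: ∅.
  x = 7: f ≡ 0 at y ∈ {1, 9}; g ≡ 0 at y ∈ {8}; common: ∅.
  x = 8: f ≡ 0 at y ∈ ∅; g ≡ 0 at y ∈ {9}; common: ∅.
  x = 9: f ≡ 0 at y ∈ {3}; g ≡ 0 at y ∈ {10}; common: ∅.
  x = 10: f ≡ 0 at y ∈ ∅; g ≡ 0 at y ∈ {0}; common: ∅.
Collecting: common zeros = ∅, so the count is 0.
Comparison with the Bézout bound: 0 ≤ 2 = deg(f)·deg(g), as expected for curves with no common component (the affine F_11-count falls short of the bound because intersections may lie at infinity, over extension fields, or carry multiplicity).


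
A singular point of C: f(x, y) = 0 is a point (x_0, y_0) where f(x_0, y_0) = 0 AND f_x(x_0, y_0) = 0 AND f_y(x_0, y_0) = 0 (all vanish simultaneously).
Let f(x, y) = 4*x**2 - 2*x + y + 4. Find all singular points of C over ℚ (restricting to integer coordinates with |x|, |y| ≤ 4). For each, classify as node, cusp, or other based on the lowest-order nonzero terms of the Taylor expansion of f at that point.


No singular points in the scanned grid; C is smooth there.

Compute partial derivatives:
  f_x = 8*x - 2.
  f_y = 1.
f_y = 1 is a nonzero constant, so f_y never vanishes: no point (x, y) can satisfy f = f_x = f_y = 0. In particular no (x, y) ∈ {−4, ..., 4}² is singular; the curve is smooth.


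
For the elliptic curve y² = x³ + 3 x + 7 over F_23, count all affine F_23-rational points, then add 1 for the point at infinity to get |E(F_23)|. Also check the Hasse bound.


Affine points = {(5, 3), (5, 20), (7, 7), (7, 16), (9, 2), (9, 21), (10, 5), (10, 18), (12, 0), (13, 9), (13, 14), (15, 0), (17, 7), (17, 16), (19, 0), (21, 4), (21, 19), (22, 7), (22, 16)}; affine count = 19; |E(F_23)| = 20.

Discriminant check: Δ ∝ 4a³ + 27b² = 4·3³ + 27·7² = 4·27 + 27·49 ≡ 5 (mod 23). Nonzero ⇒ E is nonsingular.
For each x ∈ F_23, compute rhs = x³ + 3·x + 7 mod 23, then count y ∈ F_23 with y² ≡ rhs.
  x = 0: rhs = 7, matching y values: none (0 points).
  x = 1: rhs = 11, matching y values: none (0 points).
  x = 2: rhs = 21, matching y values: none (0 points).
  x = 3: rhs = 20, matching y values: none (0 points).
  x = 4: rhs = 14, matching y values: none (0 points).
  x = 5: rhs = 9, matching y values: 3, 20 (2 points).
  x = 6: rhs = 11, matching y values: none (0 points).
  x = 7: rhs = 3, matching y values: 7, 16 (2 points).
  x = 8: rhs = 14, matching y values: none (0 points).
  x = 9: rhs = 4, matching y values: 2, 21 (2 points).
  x = 10: rhs = 2, matching y values: 5, 18 (2 points).
  x = 11: rhs = 14, matching y values: none (0 points).
  x = 12: rhs = 0, matching y values: 0 (1 points).
  x = 13: rhs = 12, matching y values: 9, 14 (2 points).
  x = 14: rhs = 10, matching y values: none (0 points).
  x = 15: rhs = 0, matching y values: 0 (1 points).
  x = 16: rhs = 11, matching y values: none (0 points).
  x = 17: rhs = 3, matching y values: 7, 16 (2 points).
  x = 18: rhs = 5, matching y values: none (0 points).
  x = 19: rhs = 0, matching y values: 0 (1 points).
  x = 20: rhs = 17, matching y values: none (0 points).
  x = 21: rhs = 16, matching y values: 4, 19 (2 points).
  x = 22: rhs = 3, matching y values: 7, 16 (2 points).
Total affine count: 19.
Full point count |E(F_23)| = 19 + 1 = 20.
Hasse bound: |20 − (23+1)| = |-4| = 4 ≤ 2√23 ≈ 9.5917 ✓.


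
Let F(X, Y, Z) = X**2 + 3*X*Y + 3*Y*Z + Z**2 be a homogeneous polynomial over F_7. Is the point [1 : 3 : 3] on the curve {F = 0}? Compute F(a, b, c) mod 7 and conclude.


F(1,3,3) ≡ 4 (mod 7); P is NOT on the curve.

Evaluate F(1, 3, 3) term-by-term (mod 7).
  X**2 ↦ 1·1·1·1 = 1
  3*X*Y ↦ 3·1·3·1 = 9
  3*Y*Z ↦ 3·1·3·3 = 27
  Z**2 ↦ 1·1·1·9 = 9
Sum: F(1, 3, 3) = (1) + (9) + (27) + (9) = 46.
Reducing mod 7: 46 ≡ 4 (mod 7).
Since F(a, b, c) ≡ 4 ≠ 0 (mod 7), P does NOT lie on the curve.


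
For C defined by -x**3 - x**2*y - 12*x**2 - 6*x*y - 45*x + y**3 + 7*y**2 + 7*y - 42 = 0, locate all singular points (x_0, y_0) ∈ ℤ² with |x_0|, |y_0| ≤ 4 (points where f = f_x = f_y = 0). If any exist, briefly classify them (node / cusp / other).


Singular points: {(-3, -2)}; classification: node.

Compute partial derivatives:
  f_x = -3*x**2 - 2*x*y - 24*x - 6*y - 45.
  f_y = -x**2 - 6*x + 3*y**2 + 14*y + 7.
Scan x_0 ∈ {−4, ..., 4}. For each x_0, f_y(x_0, y) is a polynomial in y; find its integer roots y ∈ {−4, ..., 4}, then test f_x and f at those candidates.
  x = -4: f_y(-4, y) = 3*y**2 + 14*y + 15; vanishes at y ∈ {-3}. (-4, -3): f_x = -3 ≠ 0.
  x = -3: f_y(-3, y) = 3*y**2 + 14*y + 16; vanishes at y ∈ {-2}. (-3, -2): f_x = 0, f = 0 — SINGULAR.
  x = -2: f_y(-2, y) = 3*y**2 + 14*y + 15; vanishes at y ∈ {-3}. (-2, -3): f_x = -3 ≠ 0.
  x = -1: f_y(-1, y) = 3*y**2 + 14*y + 12; no integer root y with |y| ≤ 4.
  x = 0: f_y(0, y) = 3*y**2 + 14*y + 7; no integer root y with |y| ≤ 4.
  x = 1: f_y(1, y) = 3*y**2 + 14*y; vanishes at y ∈ {0}. (1, 0): f_x = -72 ≠ 0.
  x = 2: f_y(2, y) = 3*y**2 + 14*y - 9; no integer root y with |y| ≤ 4.
  x = 3: f_y(3, y) = 3*y**2 + 14*y - 20; no integer root y with |y| ≤ 4.
  x = 4: f_y(4, y) = 3*y**2 + 14*y - 33; no integer root y with |y| ≤ 4.
Only singular point on the grid: (-3, -2).
Classify: substitute x = -3 + u, y = -2 + v and expand: f = -u**3 - u**2*v - u**2 + v**3 + v**2.
No constant or linear terms (consistent with a singular point). Quadratic part: -u**2 + v**2. Cubic part: -u**3 - u**2*v + v**3.
The quadratic part v**2 - u**2 = (v − u)(v + u) splits into two distinct linear factors, so there are two distinct tangent lines y − -2 = ±(x − -3) — this is a node (ordinary double point).
Classification: node.


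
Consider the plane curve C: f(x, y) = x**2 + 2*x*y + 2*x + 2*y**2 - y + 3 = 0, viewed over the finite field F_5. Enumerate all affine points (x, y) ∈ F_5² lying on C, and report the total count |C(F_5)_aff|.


Affine F_5-points: {(2, 2), (2, 4), (3, 1), (3, 4)}; count = 4.

For each of the 25 pairs (x, y) ∈ F_5², evaluate f(x, y) mod 5. Record the zeros.
  x = 0: [0↦3, 1↦4, 2↦4, 3↦3, 4↦1]  zeros at y ∈ ∅
  x = 1: [0↦1, 1↦4, 2↦1, 3↦2, 4↦2]  zeros at y ∈ ∅
  x = 2: [0↦1, 1↦1, 2↦0, 3↦3, 4↦0]  zeros at y ∈ {2, 4}
  x = 3: [0↦3, 1↦0, 2↦1, 3↦1, 4↦0]  zeros at y ∈ {1, 4}
  x = 4: [0↦2, 1↦1, 2↦4, 3↦1, 4↦2]  zeros at y ∈ ∅
Collecting zeros: affine points = {(2, 2), (2, 4), (3, 1), (3, 4)}.
Total count |C(F_5)_aff| = 4.


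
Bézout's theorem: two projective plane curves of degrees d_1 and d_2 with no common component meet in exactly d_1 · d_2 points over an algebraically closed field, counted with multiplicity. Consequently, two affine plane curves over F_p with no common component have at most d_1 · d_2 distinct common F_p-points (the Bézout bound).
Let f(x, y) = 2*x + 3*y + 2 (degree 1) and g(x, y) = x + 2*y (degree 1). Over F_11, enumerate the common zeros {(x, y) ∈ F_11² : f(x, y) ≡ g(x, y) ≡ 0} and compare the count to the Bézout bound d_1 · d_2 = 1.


Common zeros: {(7, 2)}; count = 1; Bézout bound = 1.

deg(f) = 1, deg(g) = 1, so Bézout bound = 1.
Scan x ∈ F_11. For each x, list the y ∈ F_11 with f(x, y) ≡ 0 and those with g(x, y) ≡ 0 (mod 11); the common zeros in that column are the intersection.
  x = 0: f ≡ 0 at y ∈ {3}; g ≡ 0 at y ∈ {0}; common: ∅.
  x = 1: f ≡ 0 at y ∈ {6}; g ≡ 0 at y ∈ {5}; common: ∅.
  x = 2: f ≡ 0 at y ∈ {9}; g ≡ 0 at y ∈ {10}; common: ∅.
  x = 3: f ≡ 0 at y ∈ {1}; g ≡ 0 at y ∈ {4}; common: ∅.
  x = 4: f ≡ 0 at y ∈ {4}; g ≡ 0 at y ∈ {9}; common: ∅.
  x = 5: f ≡ 0 at y ∈ {7}; g ≡ 0 at y ∈ {3}; common: ∅.
  x = 6: f ≡ 0 at y ∈ {10}; g ≡ 0 at y ∈ {8}; common: ∅.
  x = 7: f ≡ 0 at y ∈ {2}; g ≡ 0 at y ∈ {2}; common: {2}.
  x = 8: f ≡ 0 at y ∈ {5}; g ≡ 0 at y ∈ {7}; common: ∅.
  x = 9: f ≡ 0 at y ∈ {8}; g ≡ 0 at y ∈ {1}; common: ∅.
  x = 10: f ≡ 0 at y ∈ {0}; g ≡ 0 at y ∈ {6}; common: ∅.
Collecting: common zeros = {(7, 2)}, so the count is 1.
Comparison with the Bézout bound: 1 ≤ 1 = deg(f)·deg(g), as expected for curves with no common component (the bound is attained).


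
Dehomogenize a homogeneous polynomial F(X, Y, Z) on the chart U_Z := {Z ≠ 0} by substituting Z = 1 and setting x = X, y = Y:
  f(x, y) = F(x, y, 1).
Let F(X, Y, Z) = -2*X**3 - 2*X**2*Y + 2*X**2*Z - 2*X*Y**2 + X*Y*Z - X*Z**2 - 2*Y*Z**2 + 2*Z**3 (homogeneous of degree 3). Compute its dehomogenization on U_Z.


f(x, y) = -2*x**3 - 2*x**2*y + 2*x**2 - 2*x*y**2 + x*y - x - 2*y + 2

On U_Z we set Z = 1. Each monomial c·X^i·Y^j·Z^k in F becomes c·x^i·y^j·1^k = c·x^i·y^j.
Substituting Z = 1: F(X, Y, 1) = -2*x**3 - 2*x**2*y + 2*x**2 - 2*x*y**2 + x*y - x - 2*y + 2.
Note: deg(f) ≤ deg(F) = 3; strict inequality happens when F is divisible by Z (lost terms).


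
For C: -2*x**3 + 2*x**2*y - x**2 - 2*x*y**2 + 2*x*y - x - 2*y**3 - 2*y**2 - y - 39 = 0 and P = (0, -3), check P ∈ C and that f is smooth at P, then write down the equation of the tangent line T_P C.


Tangent line at P: -25*x - 43*y - 129 = 0.

Step 1: f(0, -3) = 0, so P lies on C.
Step 2: partial derivatives
  f_x(x, y) = -6*x**2 + 4*x*y - 2*x - 2*y**2 + 2*y - 1, f_y(x, y) = 2*x**2 - 4*x*y + 2*x - 6*y**2 - 4*y - 1.
  f_x(P) = -25, f_y(P) = -43 (gradient nonzero, so P is smooth).
Step 3: tangent line at P: -25·(x − 0) + -43·(y − -3) = 0.
Expanding: -25*x - 43*y - 129 = 0.


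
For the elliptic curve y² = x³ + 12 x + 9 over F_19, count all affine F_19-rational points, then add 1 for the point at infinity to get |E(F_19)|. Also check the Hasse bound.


Affine points = {(0, 3), (0, 16), (4, 8), (4, 11), (5, 2), (5, 17), (8, 3), (8, 16), (11, 3), (11, 16), (12, 0), (13, 5), (13, 14), (15, 7), (15, 12)}; affine count = 15; |E(F_19)| = 16.

Discriminant check: Δ ∝ 4a³ + 27b² = 4·12³ + 27·9² = 4·1728 + 27·81 ≡ 17 (mod 19). Nonzero ⇒ E is nonsingular.
For each x ∈ F_19, compute rhs = x³ + 12·x + 9 mod 19, then count y ∈ F_19 with y² ≡ rhs.
  x = 0: rhs = 9, matching y values: 3, 16 (2 points).
  x = 1: rhs = 3, matching y values: none (0 points).
  x = 2: rhs = 3, matching y values: none (0 points).
  x = 3: rhs = 15, matching y values: none (0 points).
  x = 4: rhs = 7, matching y values: 8, 11 (2 points).
  x = 5: rhs = 4, matching y values: 2, 17 (2 points).
  x = 6: rhs = 12, matching y values: none (0 points).
  x = 7: rhs = 18, matching y values: none (0 points).
  x = 8: rhs = 9, matching y values: 3, 16 (2 points).
  x = 9: rhs = 10, matching y values: none (0 points).
  x = 10: rhs = 8, matching y values: none (0 points).
  x = 11: rhs = 9, matching y values: 3, 16 (2 points).
  x = 12: rhs = 0, matching y values: 0 (1 points).
  x = 13: rhs = 6, matching y values: 5, 14 (2 points).
  x = 14: rhs = 14, matching y values: none (0 points).
  x = 15: rhs = 11, matching y values: 7, 12 (2 points).
  x = 16: rhs = 3, matching y values: none (0 points).
  x = 17: rhs = 15, matching y values: none (0 points).
  x = 18: rhs = 15, matching y values: none (0 points).
Total affine count: 15.
Full point count |E(F_19)| = 15 + 1 = 16.
Hasse bound: |16 − (19+1)| = |-4| = 4 ≤ 2√19 ≈ 8.7178 ✓.


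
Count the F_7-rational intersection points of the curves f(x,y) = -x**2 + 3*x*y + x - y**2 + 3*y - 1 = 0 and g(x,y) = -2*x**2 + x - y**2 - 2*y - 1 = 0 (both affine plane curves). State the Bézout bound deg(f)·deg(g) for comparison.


Common zeros: {(5, 4)}; count = 1; Bézout bound = 4.

deg(f) = 2, deg(g) = 2, so Bézout bound = 4.
Scan x ∈ F_7. For each x, list the y ∈ F_7 with f(x, y) ≡ 0 and those with g(x, y) ≡ 0 (mod 7); the common zeros in that column are the intersection.
  x = 0: f ≡ 0 at y ∈ ∅; g ≡ 0 at y ∈ {6}; common: ∅.
  x = 1: f ≡ 0 at y ∈ {2, 4}; g ≡ 0 at y ∈ ∅; common: ∅.
  x = 2: f ≡ 0 at y ∈ ∅; g ≡ 0 at y ∈ {0, 5}; common: ∅.
  x = 3: f ≡ 0 at y ∈ {0, 5}; g ≡ 0 at y ∈ ∅; common: ∅.
  x = 4: f ≡ 0 at y ∈ ∅; g ≡ 0 at y ∈ {6}; common: ∅.
  x = 5: f ≡ 0 at y ∈ {0, 4}; g ≡ 0 at y ∈ {1, 4}; common: {4}.
  x = 6: f ≡ 0 at y ∈ {2, 5}; g ≡ 0 at y ∈ {1, 4}; common: ∅.
Collecting: common zeros = {(5, 4)}, so the count is 1.
Comparison with the Bézout bound: 1 ≤ 4 = deg(f)·deg(g), as expected for curves with no common component (the affine F_7-count falls short of the bound because intersections may lie at infinity, over extension fields, or carry multiplicity).


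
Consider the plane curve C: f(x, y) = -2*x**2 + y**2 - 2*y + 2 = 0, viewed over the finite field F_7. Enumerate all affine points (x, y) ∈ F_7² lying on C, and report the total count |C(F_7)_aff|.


Affine F_7-points: {(1, 0), (1, 2), (2, 1), (5, 1), (6, 0), (6, 2)}; count = 6.

For each of the 49 pairs (x, y) ∈ F_7², evaluate f(x, y) mod 7. Record the zeros.
  x = 0: [0↦2, 1↦1, 2↦2, 3↦5, 4↦3, 5↦3, 6↦5]  zeros at y ∈ ∅
  x = 1: [0↦0, 1↦6, 2↦0, 3↦3, 4↦1, 5↦1, 6↦3]  zeros at y ∈ {0, 2}
  x = 2: [0↦1, 1↦0, 2↦1, 3↦4, 4↦2, 5↦2, 6↦4]  zeros at y ∈ {1}
  x = 3: [0↦5, 1↦4, 2↦5, 3↦1, 4↦6, 5↦6, 6↦1]  zeros at y ∈ ∅
  x = 4: [0↦5, 1↦4, 2↦5, 3↦1, 4↦6, 5↦6, 6↦1]  zeros at y ∈ ∅
  x = 5: [0↦1, 1↦0, 2↦1, 3↦4, 4↦2, 5↦2, 6↦4]  zeros at y ∈ {1}
  x = 6: [0↦0, 1↦6, 2↦0, 3↦3, 4↦1, 5↦1, 6↦3]  zeros at y ∈ {0, 2}
Collecting zeros: affine points = {(1, 0), (1, 2), (2, 1), (5, 1), (6, 0), (6, 2)}.
Total count |C(F_7)_aff| = 6.


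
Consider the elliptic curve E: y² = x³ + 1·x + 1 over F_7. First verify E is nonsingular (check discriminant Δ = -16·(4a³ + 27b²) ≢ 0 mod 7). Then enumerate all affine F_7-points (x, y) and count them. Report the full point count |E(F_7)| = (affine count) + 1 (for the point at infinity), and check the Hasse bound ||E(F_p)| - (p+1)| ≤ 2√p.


Affine points = {(0, 1), (0, 6), (2, 2), (2, 5)}; affine count = 4; |E(F_7)| = 5.

Discriminant check: Δ ∝ 4a³ + 27b² = 4·1³ + 27·1² = 4·1 + 27·1 ≡ 3 (mod 7). Nonzero ⇒ E is nonsingular.
For each x ∈ F_7, compute rhs = x³ + 1·x + 1 mod 7, then count y ∈ F_7 with y² ≡ rhs.
  x = 0: rhs = 1, matching y values: 1, 6 (2 points).
  x = 1: rhs = 3, matching y values: none (0 points).
  x = 2: rhs = 4, matching y values: 2, 5 (2 points).
  x = 3: rhs = 3, matching y values: none (0 points).
  x = 4: rhs = 6, matching y values: none (0 points).
  x = 5: rhs = 5, matching y values: none (0 points).
  x = 6: rhs = 6, matching y values: none (0 points).
Total affine count: 4.
Full point count |E(F_7)| = 4 + 1 = 5.
Hasse bound: |5 − (7+1)| = |-3| = 3 ≤ 2√7 ≈ 5.2915 ✓.


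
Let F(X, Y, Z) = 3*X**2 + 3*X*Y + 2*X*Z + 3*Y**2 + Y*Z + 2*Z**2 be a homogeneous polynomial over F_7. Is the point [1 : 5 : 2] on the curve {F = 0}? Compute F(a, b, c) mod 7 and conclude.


F(1,5,2) ≡ 3 (mod 7); P is NOT on the curve.

Evaluate F(1, 5, 2) term-by-term (mod 7).
  3*X**2 ↦ 3·1·1·1 = 3
  3*X*Y ↦ 3·1·5·1 = 15
  2*X*Z ↦ 2·1·1·2 = 4
  3*Y**2 ↦ 3·1·25·1 = 75
  Y*Z ↦ 1·1·5·2 = 10
  2*Z**2 ↦ 2·1·1·4 = 8
Sum: F(1, 5, 2) = (3) + (15) + (4) + (75) + (10) + (8) = 115.
Reducing mod 7: 115 ≡ 3 (mod 7).
Since F(a, b, c) ≡ 3 ≠ 0 (mod 7), P does NOT lie on the curve.


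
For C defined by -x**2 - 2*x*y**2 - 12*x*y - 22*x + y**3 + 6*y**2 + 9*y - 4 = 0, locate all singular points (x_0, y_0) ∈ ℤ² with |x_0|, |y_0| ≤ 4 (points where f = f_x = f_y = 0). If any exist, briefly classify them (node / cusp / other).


Singular points: {(-2, -3)}; classification: node.

Compute partial derivatives:
  f_x = -2*x - 2*y**2 - 12*y - 22.
  f_y = -4*x*y - 12*x + 3*y**2 + 12*y + 9.
Scan x_0 ∈ {−4, ..., 4}. For each x_0, f_y(x_0, y) is a polynomial in y; find its integer roots y ∈ {−4, ..., 4}, then test f_x and f at those candidates.
  x = -4: f_y(-4, y) = 3*y**2 + 28*y + 57; vanishes at y ∈ {-3}. (-4, -3): f_x = 4 ≠ 0.
  x = -3: f_y(-3, y) = 3*y**2 + 24*y + 45; vanishes at y ∈ {-3}. (-3, -3): f_x = 2 ≠ 0.
  x = -2: f_y(-2, y) = 3*y**2 + 20*y + 33; vanishes at y ∈ {-3}. (-2, -3): f_x = 0, f = 0 — SINGULAR.
  x = -1: f_y(-1, y) = 3*y**2 + 16*y + 21; vanishes at y ∈ {-3}. (-1, -3): f_x = -2 ≠ 0.
  x = 0: f_y(0, y) = 3*y**2 + 12*y + 9; vanishes at y ∈ {-3, -1}. (0, -3): f_x = -4 ≠ 0; (0, -1): f_x = -12 ≠ 0.
  x = 1: f_y(1, y) = 3*y**2 + 8*y - 3; vanishes at y ∈ {-3}. (1, -3): f_x = -6 ≠ 0.
  x = 2: f_y(2, y) = 3*y**2 + 4*y - 15; vanishes at y ∈ {-3}. (2, -3): f_x = -8 ≠ 0.
  x = 3: f_y(3, y) = 3*y**2 - 27; vanishes at y ∈ {-3, 3}. (3, -3): f_x = -10 ≠ 0; (3, 3): f_x = -82 ≠ 0.
  x = 4: f_y(4, y) = 3*y**2 - 4*y - 39; vanishes at y ∈ {-3}. (4, -3): f_x = -12 ≠ 0.
Only singular point on the grid: (-2, -3).
Classify: substitute x = -2 + u, y = -3 + v and expand: f = -u**2 - 2*u*v**2 + v**3 + v**2.
No constant or linear terms (consistent with a singular point). Quadratic part: -u**2 + v**2. Cubic part: -2*u*v**2 + v**3.
The quadratic part v**2 - u**2 = (v − u)(v + u) splits into two distinct linear factors, so there are two distinct tangent lines y − -3 = ±(x − -2) — this is a node (ordinary double point).
Classification: node.


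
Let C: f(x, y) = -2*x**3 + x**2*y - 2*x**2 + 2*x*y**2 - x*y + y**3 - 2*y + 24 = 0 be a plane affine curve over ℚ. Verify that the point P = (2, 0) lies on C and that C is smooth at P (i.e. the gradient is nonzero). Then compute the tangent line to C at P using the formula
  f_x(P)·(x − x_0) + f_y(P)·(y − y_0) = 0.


Tangent line at P: 64 - 32*x = 0.

Step 1: f(2, 0) = 0, so P lies on C.
Step 2: partial derivatives
  f_x(x, y) = -6*x**2 + 2*x*y - 4*x + 2*y**2 - y, f_y(x, y) = x**2 + 4*x*y - x + 3*y**2 - 2.
  f_x(P) = -32, f_y(P) = 0 (gradient nonzero, so P is smooth).
Step 3: tangent line at P: -32·(x − 2) + 0·(y − 0) = 0.
Expanding: 64 - 32*x = 0.


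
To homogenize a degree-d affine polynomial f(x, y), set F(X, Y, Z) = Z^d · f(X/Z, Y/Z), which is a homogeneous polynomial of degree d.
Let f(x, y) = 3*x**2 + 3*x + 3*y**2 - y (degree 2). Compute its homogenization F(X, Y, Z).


F(X, Y, Z) = 3*X**2 + 3*X*Z + 3*Y**2 - Y*Z

deg(f) = 2.
Substitute x = X/Z, y = Y/Z into f, then multiply by Z^2.
  monomial 3·x^2·y^0 ↦ 3·X^2·Y^0·Z^0.
  monomial 3·x^1·y^0 ↦ 3·X^1·Y^0·Z^1.
  monomial 3·x^0·y^2 ↦ 3·X^0·Y^2·Z^0.
  monomial -1·x^0·y^1 ↦ -1·X^0·Y^1·Z^1.
Collecting: F(X, Y, Z) = 3*X**2 + 3*X*Z + 3*Y**2 - Y*Z.


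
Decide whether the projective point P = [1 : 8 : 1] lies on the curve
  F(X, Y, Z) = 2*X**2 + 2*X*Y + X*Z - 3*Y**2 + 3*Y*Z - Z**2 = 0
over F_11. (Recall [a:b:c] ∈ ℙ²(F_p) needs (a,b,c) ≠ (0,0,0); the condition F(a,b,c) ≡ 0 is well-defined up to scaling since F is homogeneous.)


F(1,8,1) ≡ 4 (mod 11); P is NOT on the curve.

Evaluate F(1, 8, 1) term-by-term (mod 11).
  2*X**2 ↦ 2·1·1·1 = 2
  2*X*Y ↦ 2·1·8·1 = 16
  X*Z ↦ 1·1·1·1 = 1
  -3*Y**2 ↦ -3·1·64·1 = -192
  3*Y*Z ↦ 3·1·8·1 = 24
  -Z**2 ↦ -1·1·1·1 = -1
Sum: F(1, 8, 1) = (2) + (16) + (1) + (-192) + (24) + (-1) = -150.
Reducing mod 11: -150 ≡ 4 (mod 11).
Since F(a, b, c) ≡ 4 ≠ 0 (mod 11), P does NOT lie on the curve.


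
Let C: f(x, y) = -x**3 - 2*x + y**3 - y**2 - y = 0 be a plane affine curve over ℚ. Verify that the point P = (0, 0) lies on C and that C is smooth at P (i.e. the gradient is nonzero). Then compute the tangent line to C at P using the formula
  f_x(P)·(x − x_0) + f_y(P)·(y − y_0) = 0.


Tangent line at P: -2*x - y = 0.

Step 1: f(0, 0) = 0, so P lies on C.
Step 2: partial derivatives
  f_x(x, y) = -3*x**2 - 2, f_y(x, y) = 3*y**2 - 2*y - 1.
  f_x(P) = -2, f_y(P) = -1 (gradient nonzero, so P is smooth).
Step 3: tangent line at P: -2·(x − 0) + -1·(y − 0) = 0.
Expanding: -2*x - y = 0.


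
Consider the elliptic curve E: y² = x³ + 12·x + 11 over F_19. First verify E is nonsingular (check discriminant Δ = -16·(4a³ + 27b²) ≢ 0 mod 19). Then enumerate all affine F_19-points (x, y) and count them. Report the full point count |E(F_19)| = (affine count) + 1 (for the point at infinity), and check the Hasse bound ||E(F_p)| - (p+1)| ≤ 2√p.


Affine points = {(0, 7), (0, 12), (1, 9), (1, 10), (2, 9), (2, 10), (3, 6), (3, 13), (4, 3), (4, 16), (5, 5), (5, 14), (7, 1), (7, 18), (8, 7), (8, 12), (11, 7), (11, 12), (14, 4), (14, 15), (16, 9), (16, 10), (17, 6), (17, 13), (18, 6), (18, 13)}; affine count = 26; |E(F_19)| = 27.

Discriminant check: Δ ∝ 4a³ + 27b² = 4·12³ + 27·11² = 4·1728 + 27·121 ≡ 14 (mod 19). Nonzero ⇒ E is nonsingular.
For each x ∈ F_19, compute rhs = x³ + 12·x + 11 mod 19, then count y ∈ F_19 with y² ≡ rhs.
  x = 0: rhs = 11, matching y values: 7, 12 (2 points).
  x = 1: rhs = 5, matching y values: 9, 10 (2 points).
  x = 2: rhs = 5, matching y values: 9, 10 (2 points).
  x = 3: rhs = 17, matching y values: 6, 13 (2 points).
  x = 4: rhs = 9, matching y values: 3, 16 (2 points).
  x = 5: rhs = 6, matching y values: 5, 14 (2 points).
  x = 6: rhs = 14, matching y values: none (0 points).
  x = 7: rhs = 1, matching y values: 1, 18 (2 points).
  x = 8: rhs = 11, matching y values: 7, 12 (2 points).
  x = 9: rhs = 12, matching y values: none (0 points).
  x = 10: rhs = 10, matching y values: none (0 points).
  x = 11: rhs = 11, matching y values: 7, 12 (2 points).
  x = 12: rhs = 2, matching y values: none (0 points).
  x = 13: rhs = 8, matching y values: none (0 points).
  x = 14: rhs = 16, matching y values: 4, 15 (2 points).
  x = 15: rhs = 13, matching y values: none (0 points).
  x = 16: rhs = 5, matching y values: 9, 10 (2 points).
  x = 17: rhs = 17, matching y values: 6, 13 (2 points).
  x = 18: rhs = 17, matching y values: 6, 13 (2 points).
Total affine count: 26.
Full point count |E(F_19)| = 26 + 1 = 27.
Hasse bound: |27 − (19+1)| = |7| = 7 ≤ 2√19 ≈ 8.7178 ✓.


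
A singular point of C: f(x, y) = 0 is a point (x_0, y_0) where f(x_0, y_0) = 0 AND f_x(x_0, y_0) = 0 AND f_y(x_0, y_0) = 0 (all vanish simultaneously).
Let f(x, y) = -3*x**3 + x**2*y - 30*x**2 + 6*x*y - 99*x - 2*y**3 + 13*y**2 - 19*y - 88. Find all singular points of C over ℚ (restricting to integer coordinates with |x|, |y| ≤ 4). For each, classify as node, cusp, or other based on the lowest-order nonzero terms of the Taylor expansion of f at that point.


Singular points: {(-3, 2)}; classification: node.

Compute partial derivatives:
  f_x = -9*x**2 + 2*x*y - 60*x + 6*y - 99.
  f_y = x**2 + 6*x - 6*y**2 + 26*y - 19.
Scan x_0 ∈ {−4, ..., 4}. For each x_0, f_y(x_0, y) is a polynomial in y; find its integer roots y ∈ {−4, ..., 4}, then test f_x and f at those candidates.
  x = -4: f_y(-4, y) = -6*y**2 + 26*y - 27; no integer root y with |y| ≤ 4.
  x = -3: f_y(-3, y) = -6*y**2 + 26*y - 28; vanishes at y ∈ {2}. (-3, 2): f_x = 0, f = 0 — SINGULAR.
  x = -2: f_y(-2, y) = -6*y**2 + 26*y - 27; no integer root y with |y| ≤ 4.
  x = -1: f_y(-1, y) = -6*y**2 + 26*y - 24; vanishes at y ∈ {3}. (-1, 3): f_x = -36 ≠ 0.
  x = 0: f_y(0, y) = -6*y**2 + 26*y - 19; no integer root y with |y| ≤ 4.
  x = 1: f_y(1, y) = -6*y**2 + 26*y - 12; no integer root y with |y| ≤ 4.
  x = 2: f_y(2, y) = -6*y**2 + 26*y - 3; no integer root y with |y| ≤ 4.
  x = 3: f_y(3, y) = -6*y**2 + 26*y + 8; no integer root y with |y| ≤ 4.
  x = 4: f_y(4, y) = -6*y**2 + 26*y + 21; no integer root y with |y| ≤ 4.
Only singular point on the grid: (-3, 2).
Classify: substitute x = -3 + u, y = 2 + v and expand: f = -3*u**3 + u**2*v - u**2 - 2*v**3 + v**2.
No constant or linear terms (consistent with a singular point). Quadratic part: -u**2 + v**2. Cubic part: -3*u**3 + u**2*v - 2*v**3.
The quadratic part v**2 - u**2 = (v − u)(v + u) splits into two distinct linear factors, so there are two distinct tangent lines y − 2 = ±(x − -3) — this is a node (ordinary double point).
Classification: node.


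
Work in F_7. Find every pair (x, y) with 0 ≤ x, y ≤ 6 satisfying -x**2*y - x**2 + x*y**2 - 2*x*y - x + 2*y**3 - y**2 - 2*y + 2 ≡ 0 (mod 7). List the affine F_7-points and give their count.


Affine F_7-points: {(0, 5), (1, 0), (3, 6), (4, 2), (5, 0), (5, 2), (5, 3), (6, 3)}; count = 8.

For each of the 49 pairs (x, y) ∈ F_7², evaluate f(x, y) mod 7. Record the zeros.
  x = 0: [0↦2, 1↦1, 2↦3, 3↦6, 4↦1, 5↦0, 6↦1]  zeros at y ∈ {5}
  x = 1: [0↦0, 1↦4, 2↦6, 3↦4, 4↦3, 5↦1, 6↦3]  zeros at y ∈ {0}
  x = 2: [0↦3, 1↦3, 2↦3, 3↦1, 4↦2, 5↦4, 6↦5]  zeros at y ∈ ∅
  x = 3: [0↦4, 1↦5, 2↦1, 3↦4, 4↦5, 5↦2, 6↦0]  zeros at y ∈ {6}
  x = 4: [0↦3, 1↦3, 2↦0, 3↦6, 4↦5, 5↦2, 6↦2]  zeros at y ∈ {2}
  x = 5: [0↦0, 1↦4, 2↦0, 3↦0, 4↦2, 5↦4, 6↦4]  zeros at y ∈ {0, 2, 3}
  x = 6: [0↦2, 1↦1, 2↦1, 3↦0, 4↦3, 5↦1, 6↦6]  zeros at y ∈ {3}
Collecting zeros: affine points = {(0, 5), (1, 0), (3, 6), (4, 2), (5, 0), (5, 2), (5, 3), (6, 3)}.
Total count |C(F_7)_aff| = 8.


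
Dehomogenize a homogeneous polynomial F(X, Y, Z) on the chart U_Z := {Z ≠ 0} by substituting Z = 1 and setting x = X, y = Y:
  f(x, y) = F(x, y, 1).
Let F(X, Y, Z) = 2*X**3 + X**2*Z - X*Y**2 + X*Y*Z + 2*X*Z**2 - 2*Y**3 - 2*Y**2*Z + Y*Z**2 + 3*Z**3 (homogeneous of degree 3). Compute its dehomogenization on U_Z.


f(x, y) = 2*x**3 + x**2 - x*y**2 + x*y + 2*x - 2*y**3 - 2*y**2 + y + 3

On U_Z we set Z = 1. Each monomial c·X^i·Y^j·Z^k in F becomes c·x^i·y^j·1^k = c·x^i·y^j.
Substituting Z = 1: F(X, Y, 1) = 2*x**3 + x**2 - x*y**2 + x*y + 2*x - 2*y**3 - 2*y**2 + y + 3.
Note: deg(f) ≤ deg(F) = 3; strict inequality happens when F is divisible by Z (lost terms).
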